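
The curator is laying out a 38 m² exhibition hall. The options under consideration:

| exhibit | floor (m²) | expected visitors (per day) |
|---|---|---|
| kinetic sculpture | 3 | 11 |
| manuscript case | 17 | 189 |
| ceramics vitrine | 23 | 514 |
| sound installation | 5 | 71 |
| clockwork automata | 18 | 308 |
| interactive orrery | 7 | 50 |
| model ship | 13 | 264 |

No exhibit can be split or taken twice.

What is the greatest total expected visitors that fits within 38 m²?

778

Ceramics vitrine + model ship uses 36 of the 38 m² and totals 778.
That's the maximum — no swap from here does better than 778.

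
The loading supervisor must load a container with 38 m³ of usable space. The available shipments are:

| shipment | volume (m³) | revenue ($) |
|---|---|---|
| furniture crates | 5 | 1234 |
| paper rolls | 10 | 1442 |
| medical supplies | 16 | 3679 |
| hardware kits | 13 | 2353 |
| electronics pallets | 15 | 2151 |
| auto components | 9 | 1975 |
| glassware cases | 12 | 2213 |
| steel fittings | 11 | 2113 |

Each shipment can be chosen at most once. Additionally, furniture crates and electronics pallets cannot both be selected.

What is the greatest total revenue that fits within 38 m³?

8007

A density-first pass picks furniture crates + medical supplies + auto components — 6888 at 30 m³.
Replace furniture crates with hardware kits: the trade gains 1119 net, giving 8007 at 38 m³.
Next best is medical supplies + auto components + glassware cases at 7867 (37 m³) — short by 140.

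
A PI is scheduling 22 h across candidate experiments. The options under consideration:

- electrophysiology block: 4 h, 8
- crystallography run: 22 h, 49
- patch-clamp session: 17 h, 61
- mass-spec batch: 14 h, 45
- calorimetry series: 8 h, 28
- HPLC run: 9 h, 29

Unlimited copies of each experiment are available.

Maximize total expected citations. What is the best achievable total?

Ranking by ratio (expected citations/h): patch-clamp session 3.59, calorimetry series 3.50, HPLC run 3.22, mass-spec batch 3.21.
Filling by ratio: electrophysiology block + patch-clamp session for 69, with 1 h left unused.
Dropping electrophysiology block and patch-clamp session frees 21 h; slotting in mass-spec batch + calorimetry series (22 h) lifts the total to 73 at 22 h.

73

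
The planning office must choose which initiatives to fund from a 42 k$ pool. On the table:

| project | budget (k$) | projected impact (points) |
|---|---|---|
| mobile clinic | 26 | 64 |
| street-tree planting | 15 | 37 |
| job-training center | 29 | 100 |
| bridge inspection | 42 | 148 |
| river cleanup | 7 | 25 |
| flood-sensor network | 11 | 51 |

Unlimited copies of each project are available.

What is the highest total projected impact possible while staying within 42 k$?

178

Ranking by ratio (projected impact/k$): flood-sensor network 4.64, river cleanup 3.57, bridge inspection 3.52, job-training center 3.45.
Best packing: river cleanup + 3×flood-sensor network — 40 k$, 178 total.
That's the maximum — no swap from here does better than 178.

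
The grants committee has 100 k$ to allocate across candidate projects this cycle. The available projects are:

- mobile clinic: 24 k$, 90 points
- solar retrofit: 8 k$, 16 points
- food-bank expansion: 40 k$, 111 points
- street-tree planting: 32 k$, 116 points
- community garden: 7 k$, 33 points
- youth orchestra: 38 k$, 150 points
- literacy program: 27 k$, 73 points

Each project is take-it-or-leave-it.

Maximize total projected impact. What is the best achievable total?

356

By projected impact per k$: community garden 4.71, youth orchestra 3.95, mobile clinic 3.75 lead.
The ratio heuristic lands on mobile clinic + community garden + youth orchestra + literacy program (346) but leaves 4 k$ idle.
Dropping community garden and literacy program frees 34 k$; slotting in street-tree planting (32 k$) lifts the total to 356 at 94 k$.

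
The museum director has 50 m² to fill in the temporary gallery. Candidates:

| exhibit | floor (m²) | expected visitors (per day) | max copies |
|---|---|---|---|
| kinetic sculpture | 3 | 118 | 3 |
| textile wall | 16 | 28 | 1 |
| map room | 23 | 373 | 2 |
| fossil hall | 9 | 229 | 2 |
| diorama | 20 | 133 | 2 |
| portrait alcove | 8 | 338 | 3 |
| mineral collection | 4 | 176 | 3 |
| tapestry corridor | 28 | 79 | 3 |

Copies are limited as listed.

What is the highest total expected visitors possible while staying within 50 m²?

Density check — mineral collection 44.00, portrait alcove 42.25, kinetic sculpture 39.33, fossil hall 25.44 are the best per m².
Greedy by ratio would take 3×kinetic sculpture + 3×portrait alcove + 3×mineral collection: 45 m² used, total 1896.
Replace mineral collection with fossil hall: the trade gains 53 net, giving 1949 at 50 m².
That's the maximum — no swap from here does better than 1949.

1949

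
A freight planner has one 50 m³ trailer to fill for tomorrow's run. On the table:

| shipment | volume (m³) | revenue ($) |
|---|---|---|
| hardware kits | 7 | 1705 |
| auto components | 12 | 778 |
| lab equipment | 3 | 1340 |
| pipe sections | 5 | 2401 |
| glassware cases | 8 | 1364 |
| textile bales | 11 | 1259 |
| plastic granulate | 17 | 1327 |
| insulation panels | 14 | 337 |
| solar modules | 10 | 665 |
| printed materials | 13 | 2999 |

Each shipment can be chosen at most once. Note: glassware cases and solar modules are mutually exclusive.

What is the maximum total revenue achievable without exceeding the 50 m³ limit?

Best packing: hardware kits + lab equipment + pipe sections + glassware cases + textile bales + printed materials — 47 m³, 11068 total.
That's the maximum — no feasible swap from here does better than 11068.

11068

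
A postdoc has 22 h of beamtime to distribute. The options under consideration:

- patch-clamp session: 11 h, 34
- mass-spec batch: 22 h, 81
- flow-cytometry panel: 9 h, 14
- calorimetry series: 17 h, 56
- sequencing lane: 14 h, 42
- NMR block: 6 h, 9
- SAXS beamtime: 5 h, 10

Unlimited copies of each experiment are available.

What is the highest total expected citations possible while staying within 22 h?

The ratio ordering already packs tightly: mass-spec batch, 22 h, 81.

81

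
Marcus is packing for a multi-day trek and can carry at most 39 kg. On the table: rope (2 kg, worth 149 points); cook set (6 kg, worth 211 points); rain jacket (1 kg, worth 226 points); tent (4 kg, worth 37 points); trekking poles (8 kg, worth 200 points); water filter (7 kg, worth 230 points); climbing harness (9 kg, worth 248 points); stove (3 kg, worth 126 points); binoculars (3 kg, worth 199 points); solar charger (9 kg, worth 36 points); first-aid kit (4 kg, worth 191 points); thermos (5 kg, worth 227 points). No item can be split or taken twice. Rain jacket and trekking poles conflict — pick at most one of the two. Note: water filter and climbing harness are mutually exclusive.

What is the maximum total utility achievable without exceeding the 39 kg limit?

1614

Ranking by ratio (utility/kg): rain jacket 226.00, rope 74.50, binoculars 66.33.
Best packing: rope + cook set + rain jacket + tent + climbing harness + stove + binoculars + first-aid kit + thermos — 37 kg, 1614 total.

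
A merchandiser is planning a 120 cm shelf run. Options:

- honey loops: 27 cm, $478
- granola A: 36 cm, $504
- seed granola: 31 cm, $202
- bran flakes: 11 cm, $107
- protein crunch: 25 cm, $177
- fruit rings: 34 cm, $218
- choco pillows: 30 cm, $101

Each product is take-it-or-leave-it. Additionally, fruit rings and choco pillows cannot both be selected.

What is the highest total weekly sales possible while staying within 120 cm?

Taking the top-ratio products first gives honey loops + granola A + bran flakes + protein crunch for 1266 (99 cm).
Dropping bran flakes frees 11 cm; slotting in seed granola (31 cm) lifts the total to 1361 at 119 cm.
Runner-up honey loops + granola A + bran flakes + fruit rings tops out at 1307.

1361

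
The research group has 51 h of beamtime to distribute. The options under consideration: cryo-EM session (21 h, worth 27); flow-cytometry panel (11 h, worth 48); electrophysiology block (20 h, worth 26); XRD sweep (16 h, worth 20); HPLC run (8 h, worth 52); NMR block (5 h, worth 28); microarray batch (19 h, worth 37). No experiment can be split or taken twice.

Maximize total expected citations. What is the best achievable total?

The ratio ordering already packs tightly: flow-cytometry panel + HPLC run + NMR block + microarray batch, 43 h, 165.
An exhaustive check of the 128 subsets confirms 165.

165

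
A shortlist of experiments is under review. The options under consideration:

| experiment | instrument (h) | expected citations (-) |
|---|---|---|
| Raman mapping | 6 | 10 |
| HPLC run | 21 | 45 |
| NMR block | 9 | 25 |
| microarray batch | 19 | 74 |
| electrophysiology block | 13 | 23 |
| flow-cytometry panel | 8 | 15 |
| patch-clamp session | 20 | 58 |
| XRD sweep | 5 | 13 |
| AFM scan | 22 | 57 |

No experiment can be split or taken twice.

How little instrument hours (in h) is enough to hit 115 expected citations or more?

39

Minimise h subject to total expected citations ≥ 115.
microarray batch + patch-clamp session reaches 132 using 39 h.
No combination under 39 h hits 115.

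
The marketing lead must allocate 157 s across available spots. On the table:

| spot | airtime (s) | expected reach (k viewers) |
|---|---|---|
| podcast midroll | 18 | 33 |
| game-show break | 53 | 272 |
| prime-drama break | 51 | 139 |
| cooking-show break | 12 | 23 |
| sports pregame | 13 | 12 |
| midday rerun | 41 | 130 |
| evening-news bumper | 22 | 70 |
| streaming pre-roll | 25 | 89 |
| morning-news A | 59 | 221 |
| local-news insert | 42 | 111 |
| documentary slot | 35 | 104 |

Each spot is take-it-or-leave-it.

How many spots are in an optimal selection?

3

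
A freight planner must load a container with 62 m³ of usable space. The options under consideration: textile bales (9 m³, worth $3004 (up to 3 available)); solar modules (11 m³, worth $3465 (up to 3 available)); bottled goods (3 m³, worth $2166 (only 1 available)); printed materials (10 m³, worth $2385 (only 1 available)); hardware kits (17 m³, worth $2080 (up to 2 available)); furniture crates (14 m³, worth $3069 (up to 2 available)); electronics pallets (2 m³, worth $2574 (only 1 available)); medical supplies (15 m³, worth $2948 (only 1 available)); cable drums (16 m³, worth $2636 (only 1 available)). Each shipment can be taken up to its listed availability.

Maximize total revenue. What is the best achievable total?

Ranking by ratio (revenue/m³): electronics pallets 1287.00, bottled goods 722.00, textile bales 333.78, solar modules 315.00.
Filling by ratio: 3×textile bales + 2×solar modules + bottled goods + electronics pallets for 20682, with 8 m³ left unused.
The 3 m³ tied up in bottled goods is better spent on solar modules — total rises to 21981 (62 m³).

21981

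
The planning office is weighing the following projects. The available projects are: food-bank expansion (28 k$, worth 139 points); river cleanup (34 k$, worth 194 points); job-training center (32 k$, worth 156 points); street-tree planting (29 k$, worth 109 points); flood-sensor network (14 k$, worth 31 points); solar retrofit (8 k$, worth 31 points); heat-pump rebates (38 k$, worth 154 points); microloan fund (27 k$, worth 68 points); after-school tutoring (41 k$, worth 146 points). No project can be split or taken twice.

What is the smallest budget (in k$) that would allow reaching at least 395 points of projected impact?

Need the lightest bundle worth ≥ 395.
food-bank expansion + river cleanup + flood-sensor network + solar retrofit reaches 395 using 84 k$.
No combination under 84 k$ hits 395.

84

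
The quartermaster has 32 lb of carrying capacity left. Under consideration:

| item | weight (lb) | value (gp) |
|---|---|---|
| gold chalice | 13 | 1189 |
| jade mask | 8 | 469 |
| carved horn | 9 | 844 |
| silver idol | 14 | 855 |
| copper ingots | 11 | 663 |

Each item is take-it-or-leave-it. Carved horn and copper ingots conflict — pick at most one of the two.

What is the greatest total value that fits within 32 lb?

2502

Taking gold chalice + jade mask + carved horn: 30 lb used, 2502 in value.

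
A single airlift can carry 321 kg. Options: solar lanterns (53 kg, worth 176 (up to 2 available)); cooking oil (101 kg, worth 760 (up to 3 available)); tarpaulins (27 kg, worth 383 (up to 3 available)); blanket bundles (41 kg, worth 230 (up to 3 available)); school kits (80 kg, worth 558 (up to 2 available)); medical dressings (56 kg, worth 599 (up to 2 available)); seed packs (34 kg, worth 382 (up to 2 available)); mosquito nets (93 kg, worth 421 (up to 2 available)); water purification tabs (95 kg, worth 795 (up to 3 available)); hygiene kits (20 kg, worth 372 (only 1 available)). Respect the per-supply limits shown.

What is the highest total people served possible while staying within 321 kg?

A density-first pass picks 3×tarpaulins + 2×medical dressings + 2×seed packs + hygiene kits — 3483 at 281 kg.
The 56 kg tied up in medical dressings is better spent on water purification tabs — total rises to 3679 (320 kg).
Nothing else within 321 kg beats 3679.

3679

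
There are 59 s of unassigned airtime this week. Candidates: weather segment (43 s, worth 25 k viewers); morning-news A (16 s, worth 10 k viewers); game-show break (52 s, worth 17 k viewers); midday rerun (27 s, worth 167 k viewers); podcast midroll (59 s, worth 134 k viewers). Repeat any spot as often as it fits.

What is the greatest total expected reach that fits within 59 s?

Density check — midday rerun 6.19, podcast midroll 2.27, morning-news A 0.62 are the best per s.
Best packing: 2×midday rerun — 54 s, 334 total.
Nothing else within 59 s beats 334.

334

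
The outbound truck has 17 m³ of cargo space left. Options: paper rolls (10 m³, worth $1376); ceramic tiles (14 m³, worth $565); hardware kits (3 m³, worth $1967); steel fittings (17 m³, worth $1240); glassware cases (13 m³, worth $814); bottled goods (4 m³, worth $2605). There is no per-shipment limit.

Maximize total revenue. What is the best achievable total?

11111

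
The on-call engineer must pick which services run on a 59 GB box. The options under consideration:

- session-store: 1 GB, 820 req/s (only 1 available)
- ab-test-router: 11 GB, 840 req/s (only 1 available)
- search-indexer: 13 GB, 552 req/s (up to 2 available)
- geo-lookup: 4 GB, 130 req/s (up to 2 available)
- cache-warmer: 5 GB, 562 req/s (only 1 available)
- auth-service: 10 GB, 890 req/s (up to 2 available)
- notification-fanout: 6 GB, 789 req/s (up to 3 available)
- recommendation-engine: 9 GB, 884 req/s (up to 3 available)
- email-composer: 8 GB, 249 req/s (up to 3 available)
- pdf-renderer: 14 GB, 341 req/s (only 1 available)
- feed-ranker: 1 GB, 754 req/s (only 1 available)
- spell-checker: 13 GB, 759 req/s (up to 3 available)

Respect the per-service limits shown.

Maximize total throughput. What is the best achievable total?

The ratio heuristic lands on session-store + geo-lookup + cache-warmer + 3×notification-fanout + 3×recommendation-engine + feed-ranker (7285) but leaves 3 GB idle.
The 18 GB tied up in geo-lookup and cache-warmer and recommendation-engine is better spent on 2×auth-service — total rises to 7489 (58 GB).
That's the maximum — no swap from here does better than 7489.

7489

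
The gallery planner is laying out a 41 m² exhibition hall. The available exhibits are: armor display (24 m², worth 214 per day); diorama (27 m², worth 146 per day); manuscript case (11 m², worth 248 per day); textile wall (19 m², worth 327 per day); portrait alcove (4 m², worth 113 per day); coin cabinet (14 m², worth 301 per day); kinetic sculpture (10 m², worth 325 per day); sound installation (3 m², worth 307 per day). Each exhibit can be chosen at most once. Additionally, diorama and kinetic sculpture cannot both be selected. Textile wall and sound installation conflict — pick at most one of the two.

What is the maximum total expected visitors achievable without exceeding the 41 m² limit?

1181

Density check — sound installation 102.33, kinetic sculpture 32.50, portrait alcove 28.25 are the best per m².
Filling by ratio: manuscript case + portrait alcove + kinetic sculpture + sound installation for 993, with 13 m² left unused.
Replace portrait alcove with coin cabinet: the trade gains 188 net, giving 1181 at 38 m².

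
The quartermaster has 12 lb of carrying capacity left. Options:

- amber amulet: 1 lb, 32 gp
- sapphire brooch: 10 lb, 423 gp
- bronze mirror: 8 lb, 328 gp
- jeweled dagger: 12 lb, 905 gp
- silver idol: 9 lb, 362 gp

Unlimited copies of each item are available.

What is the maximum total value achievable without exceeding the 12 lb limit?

Density check — jeweled dagger 75.42, sapphire brooch 42.30, bronze mirror 41.00 are the best per lb.
Taking jeweled dagger: 12 lb used, 905 in value.
That's the maximum — no swap from here does better than 905.

905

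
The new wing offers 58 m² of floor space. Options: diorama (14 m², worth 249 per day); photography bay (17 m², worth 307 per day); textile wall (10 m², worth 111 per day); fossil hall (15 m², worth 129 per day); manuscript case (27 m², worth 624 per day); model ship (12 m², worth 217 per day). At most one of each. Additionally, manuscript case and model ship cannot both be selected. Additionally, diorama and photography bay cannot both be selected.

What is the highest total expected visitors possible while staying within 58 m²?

Photography bay + textile wall + manuscript case uses 54 of the 58 m² and totals 1042.
The closest alternative, diorama + fossil hall + manuscript case, reaches only 1002.

1042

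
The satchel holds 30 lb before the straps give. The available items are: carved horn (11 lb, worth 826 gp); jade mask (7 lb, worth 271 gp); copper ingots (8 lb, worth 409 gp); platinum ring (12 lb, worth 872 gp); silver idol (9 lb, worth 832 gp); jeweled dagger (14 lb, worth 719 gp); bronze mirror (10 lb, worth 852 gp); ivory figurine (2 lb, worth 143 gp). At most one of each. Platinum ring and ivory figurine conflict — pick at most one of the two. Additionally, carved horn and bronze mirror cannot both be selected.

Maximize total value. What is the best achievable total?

2236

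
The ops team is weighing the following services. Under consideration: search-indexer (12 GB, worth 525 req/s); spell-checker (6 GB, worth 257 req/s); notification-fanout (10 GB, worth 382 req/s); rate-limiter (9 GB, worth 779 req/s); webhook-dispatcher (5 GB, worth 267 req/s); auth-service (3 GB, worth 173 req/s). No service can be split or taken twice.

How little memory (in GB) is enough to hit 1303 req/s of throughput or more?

Minimise GB subject to total throughput ≥ 1303.
spell-checker + rate-limiter + webhook-dispatcher: 1303 throughput at 20 GB.
Below 20 GB the best achievable stays under 1303.

20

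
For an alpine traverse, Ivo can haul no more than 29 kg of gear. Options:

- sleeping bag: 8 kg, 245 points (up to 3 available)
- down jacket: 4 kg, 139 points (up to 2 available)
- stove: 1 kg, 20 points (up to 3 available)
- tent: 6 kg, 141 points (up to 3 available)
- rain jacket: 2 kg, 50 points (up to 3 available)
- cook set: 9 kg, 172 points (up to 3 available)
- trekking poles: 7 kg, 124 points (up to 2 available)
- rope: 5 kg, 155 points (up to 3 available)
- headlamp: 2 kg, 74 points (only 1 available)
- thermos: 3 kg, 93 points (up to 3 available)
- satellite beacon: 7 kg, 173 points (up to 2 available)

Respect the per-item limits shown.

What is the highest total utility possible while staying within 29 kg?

941

Ranking by ratio (utility/kg): headlamp 37.00, down jacket 34.75, rope 31.00.
A density-first pass picks 2×down jacket + stove + 3×rope + headlamp + thermos — 930 at 29 kg.
The 6 kg tied up in stove and rope is better spent on 2×thermos — total rises to 941 (29 kg).
Nothing else within 29 kg beats 941.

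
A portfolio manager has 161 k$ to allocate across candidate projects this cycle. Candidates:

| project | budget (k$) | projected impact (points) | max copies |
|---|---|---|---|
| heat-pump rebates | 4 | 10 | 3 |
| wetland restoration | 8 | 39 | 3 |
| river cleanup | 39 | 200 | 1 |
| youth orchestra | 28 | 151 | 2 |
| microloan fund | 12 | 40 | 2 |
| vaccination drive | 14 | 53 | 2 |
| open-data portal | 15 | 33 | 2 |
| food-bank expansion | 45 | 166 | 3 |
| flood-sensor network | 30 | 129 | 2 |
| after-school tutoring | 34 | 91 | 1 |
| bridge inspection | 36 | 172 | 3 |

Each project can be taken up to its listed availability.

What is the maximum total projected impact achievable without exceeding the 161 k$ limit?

805

Greedy by ratio would take heat-pump rebates + 3×wetland restoration + river cleanup + 2×youth orchestra + bridge inspection: 159 k$ used, total 801.
Replace heat-pump rebates and wetland restoration with vaccination drive: the trade gains 4 net, giving 805 at 161 k$.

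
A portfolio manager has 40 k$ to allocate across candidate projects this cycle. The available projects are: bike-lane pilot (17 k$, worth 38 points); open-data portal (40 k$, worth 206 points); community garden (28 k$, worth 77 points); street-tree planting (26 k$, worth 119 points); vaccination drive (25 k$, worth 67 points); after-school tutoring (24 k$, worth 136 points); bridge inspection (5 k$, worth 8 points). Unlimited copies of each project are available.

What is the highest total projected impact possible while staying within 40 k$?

Greedy by ratio would take after-school tutoring + 3×bridge inspection: 39 k$ used, total 160.
Dropping after-school tutoring and 3×bridge inspection frees 39 k$; slotting in open-data portal (40 k$) lifts the total to 206 at 40 k$.
That's the maximum — no swap from here does better than 206.

206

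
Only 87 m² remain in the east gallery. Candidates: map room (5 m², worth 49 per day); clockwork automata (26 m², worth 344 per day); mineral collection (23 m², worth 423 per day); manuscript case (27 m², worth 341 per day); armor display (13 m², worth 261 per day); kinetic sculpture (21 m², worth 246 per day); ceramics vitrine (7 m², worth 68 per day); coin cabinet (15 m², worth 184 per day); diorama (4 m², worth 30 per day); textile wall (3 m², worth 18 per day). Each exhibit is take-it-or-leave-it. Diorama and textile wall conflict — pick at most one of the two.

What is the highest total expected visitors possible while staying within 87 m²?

By expected visitors per m²: armor display 20.08, mineral collection 18.39, clockwork automata 13.23 lead.
Greedy by ratio would take map room + clockwork automata + mineral collection + armor display + coin cabinet + diorama: 86 m² used, total 1291.
The 20 m² tied up in map room and coin cabinet is better spent on kinetic sculpture — total rises to 1304 (87 m²).
An exhaustive check of the 1024 subsets confirms 1304.

1304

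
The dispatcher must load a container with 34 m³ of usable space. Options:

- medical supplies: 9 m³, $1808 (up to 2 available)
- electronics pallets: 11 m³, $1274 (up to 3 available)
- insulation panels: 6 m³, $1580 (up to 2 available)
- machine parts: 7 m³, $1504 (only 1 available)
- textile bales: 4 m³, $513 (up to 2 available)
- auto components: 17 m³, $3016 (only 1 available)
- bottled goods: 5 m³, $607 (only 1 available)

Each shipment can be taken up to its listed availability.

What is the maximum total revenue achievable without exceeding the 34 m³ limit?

The ratio heuristic lands on medical supplies + 2×insulation panels + machine parts + textile bales (6985) but leaves 2 m³ idle.
The 7 m³ tied up in machine parts is better spent on medical supplies — total rises to 7289 (34 m³).
Every other selection either busts 34 m³ or exceeds an availability limit or fails to beat 7289.

7289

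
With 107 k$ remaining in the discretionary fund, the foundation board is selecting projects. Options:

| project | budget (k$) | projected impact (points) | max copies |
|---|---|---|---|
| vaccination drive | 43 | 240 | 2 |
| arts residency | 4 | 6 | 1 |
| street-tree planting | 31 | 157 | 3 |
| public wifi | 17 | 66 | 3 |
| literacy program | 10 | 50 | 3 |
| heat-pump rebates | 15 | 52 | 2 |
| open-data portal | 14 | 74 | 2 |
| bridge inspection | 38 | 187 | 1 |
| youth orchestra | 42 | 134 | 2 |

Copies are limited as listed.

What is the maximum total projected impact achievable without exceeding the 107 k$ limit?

Density check — vaccination drive 5.58, open-data portal 5.29, street-tree planting 5.06, literacy program 5.00 are the best per k$.
Filling by ratio: 2×vaccination drive + arts residency + open-data portal for 560, with 3 k$ left unused.
The 18 k$ tied up in arts residency and open-data portal is better spent on 2×literacy program — total rises to 580 (106 k$).
The spare 1 k$ is too small for any remaining project, and no exchange beats 580.

580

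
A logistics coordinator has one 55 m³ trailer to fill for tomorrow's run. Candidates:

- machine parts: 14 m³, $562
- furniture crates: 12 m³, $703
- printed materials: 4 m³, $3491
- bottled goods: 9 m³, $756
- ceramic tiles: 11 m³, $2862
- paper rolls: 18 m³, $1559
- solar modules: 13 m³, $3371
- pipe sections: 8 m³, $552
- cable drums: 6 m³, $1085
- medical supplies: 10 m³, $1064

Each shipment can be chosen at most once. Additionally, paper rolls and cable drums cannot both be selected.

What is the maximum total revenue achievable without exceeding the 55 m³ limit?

Best packing: printed materials + bottled goods + ceramic tiles + solar modules + cable drums + medical supplies — 53 m³, 12629 total.
Runner-up printed materials + ceramic tiles + solar modules + pipe sections + cable drums + medical supplies tops out at 12425.

12629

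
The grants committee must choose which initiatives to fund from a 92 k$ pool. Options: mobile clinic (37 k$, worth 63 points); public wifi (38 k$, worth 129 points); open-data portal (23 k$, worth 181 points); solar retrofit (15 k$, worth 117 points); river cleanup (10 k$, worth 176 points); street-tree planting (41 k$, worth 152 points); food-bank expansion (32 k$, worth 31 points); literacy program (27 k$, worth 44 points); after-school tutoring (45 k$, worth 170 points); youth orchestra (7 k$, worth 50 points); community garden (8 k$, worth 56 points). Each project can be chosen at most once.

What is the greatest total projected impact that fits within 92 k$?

626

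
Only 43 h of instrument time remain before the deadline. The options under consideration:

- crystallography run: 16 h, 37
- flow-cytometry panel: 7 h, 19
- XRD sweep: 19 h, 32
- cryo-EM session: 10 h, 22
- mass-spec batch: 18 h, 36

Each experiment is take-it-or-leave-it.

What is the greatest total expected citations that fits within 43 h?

92

The ratio heuristic lands on crystallography run + flow-cytometry panel + cryo-EM session (78) but leaves 10 h idle.
Replace cryo-EM session with mass-spec batch: the trade gains 14 net, giving 92 at 41 h.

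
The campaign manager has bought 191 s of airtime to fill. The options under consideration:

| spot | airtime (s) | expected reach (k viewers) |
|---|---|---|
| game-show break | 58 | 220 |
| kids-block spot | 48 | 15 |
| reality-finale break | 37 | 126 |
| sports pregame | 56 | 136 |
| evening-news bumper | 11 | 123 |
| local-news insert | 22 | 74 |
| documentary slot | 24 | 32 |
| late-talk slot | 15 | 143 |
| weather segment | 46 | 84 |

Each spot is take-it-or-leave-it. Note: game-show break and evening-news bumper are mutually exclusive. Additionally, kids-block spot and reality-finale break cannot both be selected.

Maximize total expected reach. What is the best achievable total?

Ranking by ratio (expected reach/s): evening-news bumper 11.18, late-talk slot 9.53, game-show break 3.79.
Taking game-show break + reality-finale break + sports pregame + local-news insert + late-talk slot: 188 s used, 699 in expected reach.

699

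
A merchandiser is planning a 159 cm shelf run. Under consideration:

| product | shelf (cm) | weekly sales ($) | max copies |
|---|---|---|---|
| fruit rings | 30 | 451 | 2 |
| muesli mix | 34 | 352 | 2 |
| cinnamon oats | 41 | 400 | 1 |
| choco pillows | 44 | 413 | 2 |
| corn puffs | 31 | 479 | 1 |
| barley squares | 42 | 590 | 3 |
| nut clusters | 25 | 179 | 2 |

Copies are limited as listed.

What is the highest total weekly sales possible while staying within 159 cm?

2249

The ratio heuristic lands on 2×fruit rings + corn puffs + barley squares + nut clusters (2150) but leaves 1 cm idle.
Dropping 2×fruit rings and nut clusters frees 85 cm; slotting in 2×barley squares (84 cm) lifts the total to 2249 at 157 cm.
No other feasible combination exceeds 2249.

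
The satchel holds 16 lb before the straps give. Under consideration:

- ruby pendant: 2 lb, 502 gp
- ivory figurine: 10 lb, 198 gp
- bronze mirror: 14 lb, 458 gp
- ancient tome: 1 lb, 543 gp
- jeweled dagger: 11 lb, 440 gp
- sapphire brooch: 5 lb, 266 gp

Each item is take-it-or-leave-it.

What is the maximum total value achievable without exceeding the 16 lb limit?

A density-first pass picks ruby pendant + ancient tome + sapphire brooch — 1311 at 8 lb.
Replace sapphire brooch with jeweled dagger: the trade gains 174 net, giving 1485 at 14 lb.
An exhaustive check of the 64 subsets confirms 1485.

1485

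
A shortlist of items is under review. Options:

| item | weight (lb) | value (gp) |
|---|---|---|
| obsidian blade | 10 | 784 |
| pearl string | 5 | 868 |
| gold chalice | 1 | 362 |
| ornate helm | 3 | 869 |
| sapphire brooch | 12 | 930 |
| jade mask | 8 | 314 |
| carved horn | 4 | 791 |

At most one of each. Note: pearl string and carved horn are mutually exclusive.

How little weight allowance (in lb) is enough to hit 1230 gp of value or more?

4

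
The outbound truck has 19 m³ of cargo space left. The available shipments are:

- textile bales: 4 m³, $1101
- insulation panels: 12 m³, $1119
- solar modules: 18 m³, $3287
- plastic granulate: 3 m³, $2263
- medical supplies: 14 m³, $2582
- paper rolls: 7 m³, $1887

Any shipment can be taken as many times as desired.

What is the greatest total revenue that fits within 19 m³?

13578

Ranking by ratio (revenue/m³): plastic granulate 754.33, textile bales 275.25, paper rolls 269.57, medical supplies 184.43.
Best packing: 6×plastic granulate — 18 m³, 13578 total.
Every other selection either busts 19 m³ or fails to beat 13578.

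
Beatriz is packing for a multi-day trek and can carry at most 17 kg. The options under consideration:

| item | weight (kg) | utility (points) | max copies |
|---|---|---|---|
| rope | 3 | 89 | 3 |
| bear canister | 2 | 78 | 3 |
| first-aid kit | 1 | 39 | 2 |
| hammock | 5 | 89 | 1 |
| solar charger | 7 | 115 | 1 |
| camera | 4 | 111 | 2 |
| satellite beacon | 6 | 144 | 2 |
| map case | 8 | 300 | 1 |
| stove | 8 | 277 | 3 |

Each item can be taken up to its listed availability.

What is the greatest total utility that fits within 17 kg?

623

Density check — bear canister 39.00, first-aid kit 39.00, map case 37.50, stove 34.62 are the best per kg.
Greedy by ratio would take 3×bear canister + 2×first-aid kit + map case: 16 kg used, total 612.
The 2 kg tied up in bear canister is better spent on rope — total rises to 623 (17 kg).
Every other selection either busts 17 kg or exceeds an availability limit or fails to beat 623.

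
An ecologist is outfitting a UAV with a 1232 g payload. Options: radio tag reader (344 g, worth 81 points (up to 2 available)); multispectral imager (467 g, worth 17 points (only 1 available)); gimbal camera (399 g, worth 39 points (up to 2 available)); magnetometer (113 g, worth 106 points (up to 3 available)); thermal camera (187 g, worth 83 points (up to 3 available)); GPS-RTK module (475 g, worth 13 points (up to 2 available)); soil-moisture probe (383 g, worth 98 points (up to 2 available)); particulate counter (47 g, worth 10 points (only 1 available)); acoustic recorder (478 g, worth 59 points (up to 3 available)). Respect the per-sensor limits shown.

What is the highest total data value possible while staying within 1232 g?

By data value per g: magnetometer 0.94, thermal camera 0.44, soil-moisture probe 0.26 lead.
Taking the top-ratio sensors first gives 3×magnetometer + 3×thermal camera + particulate counter for 577 (947 g).
Dropping thermal camera frees 187 g; slotting in soil-moisture probe (383 g) lifts the total to 592 at 1143 g.
No other feasible combination exceeds 592.

592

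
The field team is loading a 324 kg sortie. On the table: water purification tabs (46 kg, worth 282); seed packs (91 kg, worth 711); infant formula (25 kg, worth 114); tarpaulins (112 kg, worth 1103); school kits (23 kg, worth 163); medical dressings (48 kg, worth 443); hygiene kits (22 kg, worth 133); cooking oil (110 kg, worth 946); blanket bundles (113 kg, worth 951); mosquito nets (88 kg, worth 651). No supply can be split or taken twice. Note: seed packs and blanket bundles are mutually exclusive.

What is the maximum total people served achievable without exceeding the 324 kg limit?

Ranking by ratio (people served/kg): tarpaulins 9.85, medical dressings 9.23, cooking oil 8.60.
Filling by ratio: tarpaulins + school kits + medical dressings + hygiene kits + cooking oil for 2788, with 9 kg left unused.
Dropping cooking oil frees 110 kg; slotting in blanket bundles (113 kg) lifts the total to 2793 at 318 kg.
Nothing else feasible within 324 kg beats 2793.

2793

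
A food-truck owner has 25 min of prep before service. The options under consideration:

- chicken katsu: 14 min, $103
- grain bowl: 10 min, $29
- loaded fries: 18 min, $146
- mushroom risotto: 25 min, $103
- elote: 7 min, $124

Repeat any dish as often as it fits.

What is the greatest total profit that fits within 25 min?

Taking 3×elote: 21 min used, 372 in profit.
Nothing else within 25 min beats 372.

372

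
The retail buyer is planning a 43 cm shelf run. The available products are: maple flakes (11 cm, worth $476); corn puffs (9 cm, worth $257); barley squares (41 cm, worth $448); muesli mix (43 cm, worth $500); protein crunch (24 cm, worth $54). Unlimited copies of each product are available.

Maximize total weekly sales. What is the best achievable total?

Taking 3×maple flakes + corn puffs: 42 cm used, 1685 in weekly sales.
Nothing else within 43 cm beats 1685.

1685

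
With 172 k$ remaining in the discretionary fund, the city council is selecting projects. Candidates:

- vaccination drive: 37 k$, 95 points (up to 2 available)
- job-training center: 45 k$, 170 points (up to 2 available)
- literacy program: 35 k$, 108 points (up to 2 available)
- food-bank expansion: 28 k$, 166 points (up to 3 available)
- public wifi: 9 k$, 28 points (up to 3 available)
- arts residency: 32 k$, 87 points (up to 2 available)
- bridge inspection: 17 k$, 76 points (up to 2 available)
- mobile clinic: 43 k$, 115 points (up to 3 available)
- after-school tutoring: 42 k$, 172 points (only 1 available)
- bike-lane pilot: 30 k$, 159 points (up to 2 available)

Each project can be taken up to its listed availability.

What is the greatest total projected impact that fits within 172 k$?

The ratio ordering already packs tightly: 3×food-bank expansion + public wifi + bridge inspection + 2×bike-lane pilot, 170 k$, 920.
That's the maximum — no swap from here does better than 920.

920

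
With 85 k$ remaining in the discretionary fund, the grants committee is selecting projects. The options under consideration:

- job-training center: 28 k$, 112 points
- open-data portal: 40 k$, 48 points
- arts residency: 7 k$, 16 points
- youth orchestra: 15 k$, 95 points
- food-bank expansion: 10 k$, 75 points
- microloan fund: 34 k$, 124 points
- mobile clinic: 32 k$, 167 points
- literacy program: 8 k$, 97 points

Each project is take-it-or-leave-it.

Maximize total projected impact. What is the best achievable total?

By projected impact per k$: literacy program 12.12, food-bank expansion 7.50, youth orchestra 6.33, mobile clinic 5.22 lead.
The ratio heuristic lands on arts residency + youth orchestra + food-bank expansion + mobile clinic + literacy program (450) but leaves 13 k$ idle.
The 17 k$ tied up in arts residency and food-bank expansion is better spent on job-training center — total rises to 471 (83 k$).
Nothing else within 85 k$ beats 471.

471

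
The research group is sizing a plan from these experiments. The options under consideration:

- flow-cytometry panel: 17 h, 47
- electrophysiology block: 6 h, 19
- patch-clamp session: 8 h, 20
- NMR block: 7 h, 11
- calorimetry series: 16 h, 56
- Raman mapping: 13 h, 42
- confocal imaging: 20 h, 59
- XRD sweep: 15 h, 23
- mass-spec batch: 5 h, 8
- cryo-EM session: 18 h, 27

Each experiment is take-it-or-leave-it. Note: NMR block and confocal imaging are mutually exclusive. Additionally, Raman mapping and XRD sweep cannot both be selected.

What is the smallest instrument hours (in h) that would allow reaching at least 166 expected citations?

Need the lightest bundle worth ≥ 166.
electrophysiology block + calorimetry series + Raman mapping + confocal imaging: 176 expected citations at 55 h.
Below 55 h the best achievable stays under 166.

55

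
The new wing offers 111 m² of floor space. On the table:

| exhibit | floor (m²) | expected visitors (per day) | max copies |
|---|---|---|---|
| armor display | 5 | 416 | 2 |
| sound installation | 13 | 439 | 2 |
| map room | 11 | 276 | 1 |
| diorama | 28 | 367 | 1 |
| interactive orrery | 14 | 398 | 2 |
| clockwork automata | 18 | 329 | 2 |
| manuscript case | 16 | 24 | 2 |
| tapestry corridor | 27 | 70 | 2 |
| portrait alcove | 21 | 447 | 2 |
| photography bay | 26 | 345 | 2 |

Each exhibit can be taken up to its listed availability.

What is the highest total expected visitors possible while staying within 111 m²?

Density check — armor display 83.20, sound installation 33.77, interactive orrery 28.43, map room 25.09 are the best per m².
Filling by ratio: 2×armor display + 2×sound installation + map room + 2×interactive orrery + portrait alcove for 3229, with 15 m² left unused.
Dropping portrait alcove frees 21 m²; slotting in 2×clockwork automata (36 m²) lifts the total to 3440 at 111 m².
Nothing else within 111 m² beats 3440.

3440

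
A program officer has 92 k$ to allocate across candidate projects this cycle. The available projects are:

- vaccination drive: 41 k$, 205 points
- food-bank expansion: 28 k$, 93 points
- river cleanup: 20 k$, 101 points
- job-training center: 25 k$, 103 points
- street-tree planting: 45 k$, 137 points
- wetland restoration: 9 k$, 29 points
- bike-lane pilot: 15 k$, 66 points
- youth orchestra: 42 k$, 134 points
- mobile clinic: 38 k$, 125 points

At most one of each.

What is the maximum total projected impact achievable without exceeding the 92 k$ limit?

409

Ranking by ratio (projected impact/k$): river cleanup 5.05, vaccination drive 5.00, bike-lane pilot 4.40, job-training center 4.12.
The ratio heuristic lands on vaccination drive + river cleanup + wetland restoration + bike-lane pilot (401) but leaves 7 k$ idle.
The 24 k$ tied up in wetland restoration and bike-lane pilot is better spent on job-training center — total rises to 409 (86 k$).
The spare 6 k$ is too small for any remaining project, and no exchange beats 409.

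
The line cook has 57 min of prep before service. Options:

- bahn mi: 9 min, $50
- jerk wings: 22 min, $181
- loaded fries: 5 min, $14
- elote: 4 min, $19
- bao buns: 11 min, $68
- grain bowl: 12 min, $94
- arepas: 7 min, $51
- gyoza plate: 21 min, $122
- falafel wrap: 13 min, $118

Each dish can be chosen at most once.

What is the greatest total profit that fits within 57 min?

444

Taking jerk wings + grain bowl + arepas + falafel wrap: 54 min used, 444 in profit.
Next best is bahn mi + jerk wings + grain bowl + falafel wrap at 443 (56 min) — short by 1.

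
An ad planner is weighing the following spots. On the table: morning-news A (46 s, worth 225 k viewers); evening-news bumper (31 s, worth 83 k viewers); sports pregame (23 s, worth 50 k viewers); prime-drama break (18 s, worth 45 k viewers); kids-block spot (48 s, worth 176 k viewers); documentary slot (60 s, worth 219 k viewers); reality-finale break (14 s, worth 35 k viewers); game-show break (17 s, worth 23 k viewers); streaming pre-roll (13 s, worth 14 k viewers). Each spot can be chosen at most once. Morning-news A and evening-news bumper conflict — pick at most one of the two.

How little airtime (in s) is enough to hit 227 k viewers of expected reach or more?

59

Minimise s subject to total expected reach ≥ 227.
Taking morning-news A + streaming pre-roll gives 239 (≥ 227) for 59 s.
Any bundle with less than 59 s falls short of 227.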